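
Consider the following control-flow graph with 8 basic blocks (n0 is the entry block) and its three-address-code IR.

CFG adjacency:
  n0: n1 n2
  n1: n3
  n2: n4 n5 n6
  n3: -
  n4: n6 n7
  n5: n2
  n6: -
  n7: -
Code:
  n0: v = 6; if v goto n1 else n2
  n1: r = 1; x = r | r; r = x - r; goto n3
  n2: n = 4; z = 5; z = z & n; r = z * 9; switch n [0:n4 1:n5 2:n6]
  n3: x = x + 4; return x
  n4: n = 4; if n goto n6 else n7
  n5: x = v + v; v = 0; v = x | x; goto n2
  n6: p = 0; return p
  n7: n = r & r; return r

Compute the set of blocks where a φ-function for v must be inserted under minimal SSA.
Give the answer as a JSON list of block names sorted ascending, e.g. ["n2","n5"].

idom tree: n1←n0 n2←n0 n3←n1 n4←n2 n5←n2 n6←n2 n7←n4
Dom at joins:
  n2: preds {n0,n5}: {n0} ∩ {n0,n2,n5} = {n0}; idom=n0
  n6: preds {n2,n4}: {n0,n2} ∩ {n0,n2,n4} = {n0,n2}; idom=n2

DF walk-up:
  join n2 pred n0: · stop@n0
  join n2 pred n5: n5→n2 stop@n0
  join n6 pred n2: · stop@n2
  join n6 pred n4: n4 stop@n2
  n0 → ∅
  n1 → ∅
  n2 → {n2}
  n3 → ∅
  n4 → {n6}
  n5 → {n2}
  n6 → ∅
  n7 → ∅

φ for v: defs {n0,n5}
  DF⁺ = {n2}

Answer: ["n2"]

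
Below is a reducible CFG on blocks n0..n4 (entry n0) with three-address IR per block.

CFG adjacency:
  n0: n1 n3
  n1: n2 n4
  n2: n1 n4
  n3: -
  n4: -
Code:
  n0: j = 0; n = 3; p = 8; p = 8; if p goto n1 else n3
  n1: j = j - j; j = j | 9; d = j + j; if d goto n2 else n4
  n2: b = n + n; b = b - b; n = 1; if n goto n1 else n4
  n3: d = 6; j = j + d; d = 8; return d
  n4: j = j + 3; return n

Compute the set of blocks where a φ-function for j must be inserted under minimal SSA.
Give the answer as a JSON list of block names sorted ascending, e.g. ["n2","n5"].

idom tree: n1←n0 n2←n1 n3←n0 n4←n1
Dom∩ at merges:
  n1: preds {n0,n2}: {n0} ∩ {n0,n1,n2} = {n0}; idom=n0
  n4: preds {n1,n2}: {n0,n1} ∩ {n0,n1,n2} = {n0,n1}; idom=n1

DF walk-up:
  join n1 pred n0: · stop@n0
  join n1 pred n2: n2→n1 stop@n0
  join n4 pred n1: · stop@n1
  join n4 pred n2: n2 stop@n1
  n0 → ∅
  n1 → {n1}
  n2 → {n1,n4}
  n3 → ∅
  n4 → ∅

φ for j: defs {n0,n1,n3,n4}
  DF⁺ = {n1}

Answer: ["n1"]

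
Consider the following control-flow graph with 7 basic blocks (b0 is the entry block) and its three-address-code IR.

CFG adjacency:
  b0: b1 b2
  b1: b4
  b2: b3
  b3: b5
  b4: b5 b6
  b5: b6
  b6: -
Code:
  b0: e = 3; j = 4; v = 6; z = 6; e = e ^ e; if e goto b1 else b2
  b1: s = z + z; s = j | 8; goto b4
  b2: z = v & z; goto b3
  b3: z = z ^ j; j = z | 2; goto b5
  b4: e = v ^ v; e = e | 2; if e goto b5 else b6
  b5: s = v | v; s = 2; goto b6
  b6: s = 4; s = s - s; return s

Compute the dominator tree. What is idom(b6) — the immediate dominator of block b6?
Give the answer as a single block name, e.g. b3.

idom tree: b1←b0 b2←b0 b3←b2 b4←b1 b5←b0 b6←b0
Dom at joins:
  b5: preds {b3,b4}: {b0,b2,b3} ∩ {b0,b1,b4} = {b0}; idom=b0
  b6: preds {b4,b5}: {b0,b1,b4} ∩ {b0,b5} = {b0}; idom=b0

idom(b6) = b0

Answer: b0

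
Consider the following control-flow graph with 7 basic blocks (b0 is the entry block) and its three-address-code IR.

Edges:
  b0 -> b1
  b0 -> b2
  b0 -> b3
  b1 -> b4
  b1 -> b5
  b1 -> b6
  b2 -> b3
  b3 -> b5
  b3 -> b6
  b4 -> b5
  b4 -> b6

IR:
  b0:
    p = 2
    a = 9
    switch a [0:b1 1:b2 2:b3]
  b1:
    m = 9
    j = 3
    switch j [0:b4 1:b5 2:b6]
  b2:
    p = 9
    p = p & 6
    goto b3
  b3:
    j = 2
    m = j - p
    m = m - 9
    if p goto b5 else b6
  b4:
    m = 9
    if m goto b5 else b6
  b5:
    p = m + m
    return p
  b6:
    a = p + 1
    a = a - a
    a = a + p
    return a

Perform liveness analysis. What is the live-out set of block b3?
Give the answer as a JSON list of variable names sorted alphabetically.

Per-block:
  b0 def {a,p} use ∅
  b1 def {j,m} use ∅
  b2 def {p} use ∅
  b3 def {j,m} use {p}
  b4 def {m} use ∅
  b5 def {p} use {m}
  b6 def {a} use {p}

Backward fixpoint:
  b0: in=∅ out={p}
  b1: in={p} out={m,p}
  b2: in=∅ out={p}
  b3: in={p} out={m,p}
  b4: in={p} out={m,p}
  b5: in={m} out=∅
  b6: in={p} out=∅

live-out(b3) = ["m", "p"]

Answer: ["m", "p"]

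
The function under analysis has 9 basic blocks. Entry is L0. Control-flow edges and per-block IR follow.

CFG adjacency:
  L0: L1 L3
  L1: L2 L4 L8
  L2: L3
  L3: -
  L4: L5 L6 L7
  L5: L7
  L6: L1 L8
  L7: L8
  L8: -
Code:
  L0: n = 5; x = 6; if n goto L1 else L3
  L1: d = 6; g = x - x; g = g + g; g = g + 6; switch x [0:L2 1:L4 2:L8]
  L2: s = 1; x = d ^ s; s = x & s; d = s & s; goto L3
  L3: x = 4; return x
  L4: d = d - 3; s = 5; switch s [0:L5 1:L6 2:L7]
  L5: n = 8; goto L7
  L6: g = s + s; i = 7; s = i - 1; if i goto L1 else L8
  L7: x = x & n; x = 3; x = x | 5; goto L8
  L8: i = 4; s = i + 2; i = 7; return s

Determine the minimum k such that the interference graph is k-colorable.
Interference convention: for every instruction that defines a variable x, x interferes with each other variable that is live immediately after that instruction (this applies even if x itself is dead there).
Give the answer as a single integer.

Answer: 4

Derivation:
Per-block:
  L0 def {n,x} use ∅
  L1 def {d,g} use {x}
  L2 def {d,s,x} use {d}
  L3 def {x} use ∅
  L4 def {d,s} use {d}
  L5 def {n} use ∅
  L6 def {g,i,s} use {s}
  L7 def {x} use {n,x}
  L8 def {i,s} use ∅

Backward fixpoint:
  live L0: ∅→{n,x}
  live L1: {n,x}→{d,n,x}
  live L2: {d}→∅
  live L3: ∅→∅
  live L4: {d,n,x}→{n,s,x}
  live L5: {x}→{n,x}
  live L6: {n,s,x}→{n,x}
  live L7: {n,x}→∅
  live L8: ∅→∅

Conflict graph:
  d: {g,n,s,x}
  g: {d,n,x}
  i: {n,s,x}
  n: {d,g,i,s,x}
  s: {d,i,n,x}
  x: {d,g,i,n,s}

Registers:
  lower bound: {d,g,n,x} mutually conflict ⇒ χ ≥ 4
  assign d→c2 g→c3 i→c2 n→c0 s→c3 x→c1 — no edge inside a register ⇒ χ ≤ 4
  χ = 4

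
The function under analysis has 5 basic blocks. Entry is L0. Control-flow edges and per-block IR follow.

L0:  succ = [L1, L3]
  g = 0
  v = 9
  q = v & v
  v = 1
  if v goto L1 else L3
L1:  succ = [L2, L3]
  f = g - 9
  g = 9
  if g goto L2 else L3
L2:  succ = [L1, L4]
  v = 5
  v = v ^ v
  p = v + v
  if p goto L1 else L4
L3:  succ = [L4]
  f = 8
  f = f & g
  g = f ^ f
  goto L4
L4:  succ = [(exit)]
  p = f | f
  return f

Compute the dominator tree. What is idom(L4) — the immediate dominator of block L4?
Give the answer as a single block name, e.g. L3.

Answer: L0

Analysis:
idom tree: L1←L0 L2←L1 L3←L0 L4←L0
Dom at joins:
  L1: preds {L0,L2}: {L0} ∩ {L0,L1,L2} = {L0}; idom=L0
  L3: preds {L0,L1}: {L0} ∩ {L0,L1} = {L0}; idom=L0
  L4: preds {L2,L3}: {L0,L1,L2} ∩ {L0,L3} = {L0}; idom=L0

idom(L4) = L0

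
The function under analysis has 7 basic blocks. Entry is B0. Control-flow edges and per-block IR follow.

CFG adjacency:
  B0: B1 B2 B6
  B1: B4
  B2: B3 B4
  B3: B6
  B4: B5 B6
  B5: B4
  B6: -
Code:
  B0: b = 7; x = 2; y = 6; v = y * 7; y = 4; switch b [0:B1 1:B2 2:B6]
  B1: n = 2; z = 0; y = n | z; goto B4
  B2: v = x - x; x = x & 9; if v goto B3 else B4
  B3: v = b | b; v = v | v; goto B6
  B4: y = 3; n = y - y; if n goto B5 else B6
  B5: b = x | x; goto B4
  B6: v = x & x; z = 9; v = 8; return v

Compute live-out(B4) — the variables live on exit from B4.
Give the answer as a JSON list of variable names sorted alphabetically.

Block summaries:
  B0 def {b,v,x,y} use ∅
  B1 def {n,y,z} use ∅
  B2 def {v,x} use {x}
  B3 def {v} use {b}
  B4 def {n,y} use ∅
  B5 def {b} use {x}
  B6 def {v,z} use {x}

Live sets:
  live B0: ∅→{b,x}
  live B1: {x}→{x}
  live B2: {b,x}→{b,x}
  live B3: {b,x}→{x}
  live B4: {x}→{x}
  live B5: {x}→{x}
  live B6: {x}→∅

live-out(B4) = ["x"]

Answer: ["x"]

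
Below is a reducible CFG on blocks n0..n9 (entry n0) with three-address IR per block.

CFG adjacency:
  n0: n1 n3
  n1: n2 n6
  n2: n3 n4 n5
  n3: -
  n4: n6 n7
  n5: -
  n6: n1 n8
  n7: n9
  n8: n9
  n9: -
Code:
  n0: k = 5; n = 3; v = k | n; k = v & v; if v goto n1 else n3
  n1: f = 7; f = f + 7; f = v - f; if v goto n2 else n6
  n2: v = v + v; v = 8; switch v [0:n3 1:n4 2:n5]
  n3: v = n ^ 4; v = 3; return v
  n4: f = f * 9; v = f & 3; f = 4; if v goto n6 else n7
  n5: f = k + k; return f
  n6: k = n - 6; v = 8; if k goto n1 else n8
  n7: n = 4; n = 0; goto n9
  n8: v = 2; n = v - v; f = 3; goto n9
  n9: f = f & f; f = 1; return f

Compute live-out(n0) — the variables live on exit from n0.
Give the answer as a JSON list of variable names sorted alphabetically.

def/use:
  n0 def {k,n,v} use ∅
  n1 def {f} use {v}
  n2 def {v} use {v}
  n3 def {v} use {n}
  n4 def {f,v} use {f}
  n5 def {f} use {k}
  n6 def {k,v} use {n}
  n7 def {n} use ∅
  n8 def {f,n,v} use ∅
  n9 def {f} use {f}

Backward fixpoint:
  n0 li=∅ lo={k,n,v}
  n1 li={k,n,v} lo={f,k,n,v}
  n2 li={f,k,n,v} lo={f,k,n}
  n3 li={n} lo=∅
  n4 li={f,n} lo={f,n}
  n5 li={k} lo=∅
  n6 li={n} lo={k,n,v}
  n7 li={f} lo={f}
  n8 li=∅ lo={f}
  n9 li={f} lo=∅

live-out(n0) = ["k", "n", "v"]

Answer: ["k", "n", "v"]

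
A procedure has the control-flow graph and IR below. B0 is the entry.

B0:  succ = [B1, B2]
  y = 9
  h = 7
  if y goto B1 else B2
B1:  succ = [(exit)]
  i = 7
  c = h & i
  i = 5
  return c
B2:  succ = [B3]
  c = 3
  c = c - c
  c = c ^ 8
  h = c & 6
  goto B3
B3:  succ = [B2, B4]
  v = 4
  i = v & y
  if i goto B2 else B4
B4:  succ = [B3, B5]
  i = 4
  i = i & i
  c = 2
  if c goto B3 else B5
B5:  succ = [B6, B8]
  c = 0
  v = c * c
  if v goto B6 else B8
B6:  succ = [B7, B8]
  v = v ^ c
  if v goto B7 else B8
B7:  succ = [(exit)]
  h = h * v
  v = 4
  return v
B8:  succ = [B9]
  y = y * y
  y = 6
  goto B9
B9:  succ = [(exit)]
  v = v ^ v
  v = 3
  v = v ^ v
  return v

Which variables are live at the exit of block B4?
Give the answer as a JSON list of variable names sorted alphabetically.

Answer: ["h", "y"]

Derivation:
Block summaries:
  B0: def={h,y} ue=∅
  B1: def={c,i} ue={h}
  B2: def={c,h} ue=∅
  B3: def={i,v} ue={y}
  B4: def={c,i} ue=∅
  B5: def={c,v} ue=∅
  B6: def={v} ue={c,v}
  B7: def={h,v} ue={h,v}
  B8: def={y} ue={y}
  B9: def={v} ue={v}

Backward fixpoint:
  B0: in=∅ out={h,y}
  B1: in={h} out=∅
  B2: in={y} out={h,y}
  B3: in={h,y} out={h,y}
  B4: in={h,y} out={h,y}
  B5: in={h,y} out={c,h,v,y}
  B6: in={c,h,v,y} out={h,v,y}
  B7: in={h,v} out=∅
  B8: in={v,y} out={v}
  B9: in={v} out=∅

live-out(B4) = ["h", "y"]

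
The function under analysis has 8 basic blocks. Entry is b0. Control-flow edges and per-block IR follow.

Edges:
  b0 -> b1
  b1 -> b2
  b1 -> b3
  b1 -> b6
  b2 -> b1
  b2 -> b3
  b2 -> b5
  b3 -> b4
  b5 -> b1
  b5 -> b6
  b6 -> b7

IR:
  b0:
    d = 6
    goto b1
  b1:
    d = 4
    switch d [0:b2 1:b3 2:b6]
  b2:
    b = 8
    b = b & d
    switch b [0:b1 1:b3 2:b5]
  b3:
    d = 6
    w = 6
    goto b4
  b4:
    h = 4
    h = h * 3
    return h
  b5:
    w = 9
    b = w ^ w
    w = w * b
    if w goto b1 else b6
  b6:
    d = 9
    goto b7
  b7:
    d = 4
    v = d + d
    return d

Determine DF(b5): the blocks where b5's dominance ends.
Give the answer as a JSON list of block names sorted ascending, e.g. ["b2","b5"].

idom tree: b1←b0 b2←b1 b3←b1 b4←b3 b5←b2 b6←b1 b7←b6
Dom∩ at merges:
  b1: preds {b0,b2,b5}: {b0} ∩ {b0,b1,b2} ∩ {b0,b1,b2,b5} = {b0}; idom=b0
  b3: preds {b1,b2}: {b0,b1} ∩ {b0,b1,b2} = {b0,b1}; idom=b1
  b6: preds {b1,b5}: {b0,b1} ∩ {b0,b1,b2,b5} = {b0,b1}; idom=b1

DF derivation:
  b1←b0: walk · to b0
  b1←b2: walk b2→b1 to b0
  b1←b5: walk b5→b2→b1 to b0
  b3←b1: walk · to b1
  b3←b2: walk b2 to b1
  b6←b1: walk · to b1
  b6←b5: walk b5→b2 to b1
  b0 → ∅
  b1 → {b1}
  b2 → {b1,b3,b6}
  b3 → ∅
  b4 → ∅
  b5 → {b1,b6}
  b6 → ∅
  b7 → ∅

DF(b5) = ["b1", "b6"]

Answer: ["b1", "b6"]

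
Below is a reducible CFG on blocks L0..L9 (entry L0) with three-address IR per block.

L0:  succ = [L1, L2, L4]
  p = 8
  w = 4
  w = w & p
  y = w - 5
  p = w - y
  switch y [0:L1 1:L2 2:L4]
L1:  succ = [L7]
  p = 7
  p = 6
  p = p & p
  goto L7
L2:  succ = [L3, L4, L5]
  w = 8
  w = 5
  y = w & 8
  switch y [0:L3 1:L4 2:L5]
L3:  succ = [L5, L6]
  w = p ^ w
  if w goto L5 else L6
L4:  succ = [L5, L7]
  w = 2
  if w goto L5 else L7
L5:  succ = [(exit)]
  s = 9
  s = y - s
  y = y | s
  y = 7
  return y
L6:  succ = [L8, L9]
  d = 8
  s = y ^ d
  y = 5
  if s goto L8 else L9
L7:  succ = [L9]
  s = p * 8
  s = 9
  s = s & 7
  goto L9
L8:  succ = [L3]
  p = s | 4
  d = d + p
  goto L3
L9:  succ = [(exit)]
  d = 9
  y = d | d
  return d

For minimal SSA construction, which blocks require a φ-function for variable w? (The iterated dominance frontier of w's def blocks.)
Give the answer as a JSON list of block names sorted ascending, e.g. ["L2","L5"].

Answer: ["L3", "L4", "L5", "L7", "L9"]

Working:
idom tree: L1←L0 L2←L0 L3←L2 L4←L0 L5←L0 L6←L3 L7←L0 L8←L6 L9←L0
Dom∩ at merges:
  L3: preds {L2,L8}: {L0,L2} ∩ {L0,L2,L3,L6,L8} = {L0,L2}; idom=L2
  L4: preds {L0,L2}: {L0} ∩ {L0,L2} = {L0}; idom=L0
  L5: preds {L2,L3,L4}: {L0,L2} ∩ {L0,L2,L3} ∩ {L0,L4} = {L0}; idom=L0
  L7: preds {L1,L4}: {L0,L1} ∩ {L0,L4} = {L0}; idom=L0
  L9: preds {L6,L7}: {L0,L2,L3,L6} ∩ {L0,L7} = {L0}; idom=L0

DF derivation:
  L3←L2: walk · to L2
  L3←L8: walk L8→L6→L3 to L2
  L4←L0: walk · to L0
  L4←L2: walk L2 to L0
  L5←L2: walk L2 to L0
  L5←L3: walk L3→L2 to L0
  L5←L4: walk L4 to L0
  L7←L1: walk L1 to L0
  L7←L4: walk L4 to L0
  L9←L6: walk L6→L3→L2 to L0
  L9←L7: walk L7 to L0
  L0 → ∅
  L1 → {L7}
  L2 → {L4,L5,L9}
  L3 → {L3,L5,L9}
  L4 → {L5,L7}
  L5 → ∅
  L6 → {L3,L9}
  L7 → {L9}
  L8 → {L3}
  L9 → ∅

φ for w: defs {L0,L2,L3,L4}
  DF⁺ = {L3,L4,L5,L7,L9}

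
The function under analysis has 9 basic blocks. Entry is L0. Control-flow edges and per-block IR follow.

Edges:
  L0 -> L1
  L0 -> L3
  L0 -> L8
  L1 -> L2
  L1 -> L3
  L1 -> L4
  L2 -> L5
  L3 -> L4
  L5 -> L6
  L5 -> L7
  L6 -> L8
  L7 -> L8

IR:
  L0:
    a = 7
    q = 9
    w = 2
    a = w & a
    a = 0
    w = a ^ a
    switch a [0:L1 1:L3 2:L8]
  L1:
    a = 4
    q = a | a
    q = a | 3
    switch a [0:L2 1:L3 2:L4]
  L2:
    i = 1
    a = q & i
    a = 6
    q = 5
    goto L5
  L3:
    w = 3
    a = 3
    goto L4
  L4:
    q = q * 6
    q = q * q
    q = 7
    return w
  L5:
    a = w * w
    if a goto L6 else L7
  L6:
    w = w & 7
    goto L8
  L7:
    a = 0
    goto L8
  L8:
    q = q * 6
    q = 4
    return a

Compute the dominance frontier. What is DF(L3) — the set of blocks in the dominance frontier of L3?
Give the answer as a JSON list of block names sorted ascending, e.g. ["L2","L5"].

idom tree: L1←L0 L2←L1 L3←L0 L4←L0 L5←L2 L6←L5 L7←L5 L8←L0
Dom at joins:
  L3: preds {L0,L1}: {L0} ∩ {L0,L1} = {L0}; idom=L0
  L4: preds {L1,L3}: {L0,L1} ∩ {L0,L3} = {L0}; idom=L0
  L8: preds {L0,L6,L7}: {L0} ∩ {L0,L1,L2,L5,L6} ∩ {L0,L1,L2,L5,L7} = {L0}; idom=L0

Frontier:
  L3←L0: walk · to L0
  L3←L1: walk L1 to L0
  L4←L1: walk L1 to L0
  L4←L3: walk L3 to L0
  L8←L0: walk · to L0
  L8←L6: walk L6→L5→L2→L1 to L0
  L8←L7: walk L7→L5→L2→L1 to L0
  DF(L0)=∅
  DF(L1)={L3,L4,L8}
  DF(L2)={L8}
  DF(L3)={L4}
  DF(L4)=∅
  DF(L5)={L8}
  DF(L6)={L8}
  DF(L7)={L8}
  DF(L8)=∅

DF(L3) = ["L4"]

Answer: ["L4"]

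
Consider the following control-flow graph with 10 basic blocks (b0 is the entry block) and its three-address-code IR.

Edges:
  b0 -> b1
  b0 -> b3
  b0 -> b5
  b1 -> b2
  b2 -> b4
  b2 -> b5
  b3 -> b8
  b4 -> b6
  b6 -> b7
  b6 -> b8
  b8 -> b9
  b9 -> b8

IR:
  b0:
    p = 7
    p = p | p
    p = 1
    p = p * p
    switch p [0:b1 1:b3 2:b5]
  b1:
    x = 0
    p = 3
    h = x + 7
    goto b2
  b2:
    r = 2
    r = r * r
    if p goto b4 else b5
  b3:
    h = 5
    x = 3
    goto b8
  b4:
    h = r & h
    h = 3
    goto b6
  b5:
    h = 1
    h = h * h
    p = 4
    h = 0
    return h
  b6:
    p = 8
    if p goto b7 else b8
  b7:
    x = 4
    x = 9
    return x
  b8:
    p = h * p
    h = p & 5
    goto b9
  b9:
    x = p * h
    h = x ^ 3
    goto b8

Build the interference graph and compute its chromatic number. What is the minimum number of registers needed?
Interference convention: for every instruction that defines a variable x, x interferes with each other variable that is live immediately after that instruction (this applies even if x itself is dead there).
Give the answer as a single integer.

def/use:
  b0: {p} / ∅
  b1: {h,p,x} / ∅
  b2: {r} / {p}
  b3: {h,x} / ∅
  b4: {h} / {h,r}
  b5: {h,p} / ∅
  b6: {p} / ∅
  b7: {x} / ∅
  b8: {h,p} / {h,p}
  b9: {h,x} / {h,p}

Backward fixpoint:
  b0 li=∅ lo={p}
  b1 li=∅ lo={h,p}
  b2 li={h,p} lo={h,r}
  b3 li={p} lo={h,p}
  b4 li={h,r} lo={h}
  b5 li=∅ lo=∅
  b6 li={h} lo={h,p}
  b7 li=∅ lo=∅
  b8 li={h,p} lo={h,p}
  b9 li={h,p} lo={h,p}

Interference:
  h — {p,r,x}
  p — {h,r,x}
  r — {h,p}
  x — {h,p}

Colouring:
  clique {h,p,r} ⇒ need ≥ 3
  3-colouring: r0={h}  r1={p}  r2={r,x}
  χ = 3

Answer: 3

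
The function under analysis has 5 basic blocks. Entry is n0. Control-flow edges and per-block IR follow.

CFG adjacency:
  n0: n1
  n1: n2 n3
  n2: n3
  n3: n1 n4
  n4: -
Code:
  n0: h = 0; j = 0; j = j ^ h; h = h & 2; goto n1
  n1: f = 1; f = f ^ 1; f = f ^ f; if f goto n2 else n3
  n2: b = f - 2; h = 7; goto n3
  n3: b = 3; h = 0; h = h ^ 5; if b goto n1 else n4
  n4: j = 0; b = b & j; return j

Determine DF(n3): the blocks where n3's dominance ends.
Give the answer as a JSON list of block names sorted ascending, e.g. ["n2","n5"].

idom tree: n1←n0 n2←n1 n3←n1 n4←n3
Dom at joins:
  n1: preds {n0,n3}: {n0} ∩ {n0,n1,n3} = {n0}; idom=n0
  n3: preds {n1,n2}: {n0,n1} ∩ {n0,n1,n2} = {n0,n1}; idom=n1

DF derivation:
  n1←n0: walk · to n0
  n1←n3: walk n3→n1 to n0
  n3←n1: walk · to n1
  n3←n2: walk n2 to n1
  n0: DF=∅
  n1: DF={n1}
  n2: DF={n3}
  n3: DF={n1}
  n4: DF=∅

DF(n3) = ["n1"]

Answer: ["n1"]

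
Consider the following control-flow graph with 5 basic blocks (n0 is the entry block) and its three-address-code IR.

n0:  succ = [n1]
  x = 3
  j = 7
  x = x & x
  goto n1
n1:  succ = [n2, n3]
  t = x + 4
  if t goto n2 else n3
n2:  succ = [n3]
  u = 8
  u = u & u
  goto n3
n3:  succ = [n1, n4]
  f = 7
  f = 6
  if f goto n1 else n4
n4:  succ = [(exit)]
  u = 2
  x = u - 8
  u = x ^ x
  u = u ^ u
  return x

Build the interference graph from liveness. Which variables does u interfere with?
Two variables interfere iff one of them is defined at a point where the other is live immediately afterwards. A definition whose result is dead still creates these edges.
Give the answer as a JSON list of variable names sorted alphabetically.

Answer: ["x"]

Working:
Block summaries:
  n0: def={j,x} ue=∅
  n1: def={t} ue={x}
  n2: def={u} ue=∅
  n3: def={f} ue=∅
  n4: def={u,x} ue=∅

Backward fixpoint:
  n0 li=∅ lo={x}
  n1 li={x} lo={x}
  n2 li={x} lo={x}
  n3 li={x} lo={x}
  n4 li=∅ lo=∅

Interference:
  f: {x}
  j: {x}
  t: {x}
  u: {x}
  x: {f,j,t,u}

N(u) = ["x"]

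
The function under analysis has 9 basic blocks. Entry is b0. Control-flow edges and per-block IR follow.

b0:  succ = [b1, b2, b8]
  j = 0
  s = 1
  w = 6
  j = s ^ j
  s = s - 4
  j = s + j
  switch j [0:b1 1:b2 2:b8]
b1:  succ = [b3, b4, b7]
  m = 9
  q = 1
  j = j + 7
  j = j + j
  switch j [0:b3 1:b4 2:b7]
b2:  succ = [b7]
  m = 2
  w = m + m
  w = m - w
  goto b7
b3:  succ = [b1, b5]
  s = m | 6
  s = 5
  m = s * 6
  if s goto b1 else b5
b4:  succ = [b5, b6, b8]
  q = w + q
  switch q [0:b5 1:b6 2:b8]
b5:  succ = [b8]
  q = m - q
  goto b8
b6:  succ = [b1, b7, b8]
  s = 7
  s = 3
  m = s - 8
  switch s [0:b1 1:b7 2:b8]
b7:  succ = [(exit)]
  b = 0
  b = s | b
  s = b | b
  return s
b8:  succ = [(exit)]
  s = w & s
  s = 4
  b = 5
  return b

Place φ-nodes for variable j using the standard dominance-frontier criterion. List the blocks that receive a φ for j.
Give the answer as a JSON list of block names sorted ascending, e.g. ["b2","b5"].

idom tree: b1←b0 b2←b0 b3←b1 b4←b1 b5←b1 b6←b4 b7←b0 b8←b0
Join-block Dom:
  b1: preds {b0,b3,b6}: {b0} ∩ {b0,b1,b3} ∩ {b0,b1,b4,b6} = {b0}; idom=b0
  b5: preds {b3,b4}: {b0,b1,b3} ∩ {b0,b1,b4} = {b0,b1}; idom=b1
  b7: preds {b1,b2,b6}: {b0,b1} ∩ {b0,b2} ∩ {b0,b1,b4,b6} = {b0}; idom=b0
  b8: preds {b0,b4,b5,b6}: {b0} ∩ {b0,b1,b4} ∩ {b0,b1,b5} ∩ {b0,b1,b4,b6} = {b0}; idom=b0

DF walk-up:
  b1←b0: walk · to b0
  b1←b3: walk b3→b1 to b0
  b1←b6: walk b6→b4→b1 to b0
  b5←b3: walk b3 to b1
  b5←b4: walk b4 to b1
  b7←b1: walk b1 to b0
  b7←b2: walk b2 to b0
  b7←b6: walk b6→b4→b1 to b0
  b8←b0: walk · to b0
  b8←b4: walk b4→b1 to b0
  b8←b5: walk b5→b1 to b0
  b8←b6: walk b6→b4→b1 to b0
  b0 → ∅
  b1 → {b1,b7,b8}
  b2 → {b7}
  b3 → {b1,b5}
  b4 → {b1,b5,b7,b8}
  b5 → {b8}
  b6 → {b1,b7,b8}
  b7 → ∅
  b8 → ∅

φ for j: defs {b0,b1}
  DF⁺ = {b1,b7,b8}

Answer: ["b1", "b7", "b8"]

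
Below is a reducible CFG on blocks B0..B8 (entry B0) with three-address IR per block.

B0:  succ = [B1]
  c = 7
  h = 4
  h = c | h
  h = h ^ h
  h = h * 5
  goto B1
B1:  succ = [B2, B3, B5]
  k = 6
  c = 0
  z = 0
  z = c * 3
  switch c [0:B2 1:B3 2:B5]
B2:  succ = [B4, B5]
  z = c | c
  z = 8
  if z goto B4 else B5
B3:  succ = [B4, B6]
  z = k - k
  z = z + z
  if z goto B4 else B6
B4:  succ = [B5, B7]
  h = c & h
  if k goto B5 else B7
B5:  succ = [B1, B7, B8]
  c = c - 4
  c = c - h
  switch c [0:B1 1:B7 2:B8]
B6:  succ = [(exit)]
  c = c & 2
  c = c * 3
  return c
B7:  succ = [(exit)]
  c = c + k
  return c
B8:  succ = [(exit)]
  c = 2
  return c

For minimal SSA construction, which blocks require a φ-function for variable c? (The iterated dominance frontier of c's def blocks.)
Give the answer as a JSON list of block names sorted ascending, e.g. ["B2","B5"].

Answer: ["B1", "B7"]

Working:
idom tree: B1←B0 B2←B1 B3←B1 B4←B1 B5←B1 B6←B3 B7←B1 B8←B5
Dom∩ at merges:
  B1: preds {B0,B5}: {B0} ∩ {B0,B1,B5} = {B0}; idom=B0
  B4: preds {B2,B3}: {B0,B1,B2} ∩ {B0,B1,B3} = {B0,B1}; idom=B1
  B5: preds {B1,B2,B4}: {B0,B1} ∩ {B0,B1,B2} ∩ {B0,B1,B4} = {B0,B1}; idom=B1
  B7: preds {B4,B5}: {B0,B1,B4} ∩ {B0,B1,B5} = {B0,B1}; idom=B1

DF derivation:
  join B1 pred B0: · stop@B0
  join B1 pred B5: B5→B1 stop@B0
  join B4 pred B2: B2 stop@B1
  join B4 pred B3: B3 stop@B1
  join B5 pred B1: · stop@B1
  join B5 pred B2: B2 stop@B1
  join B5 pred B4: B4 stop@B1
  join B7 pred B4: B4 stop@B1
  join B7 pred B5: B5 stop@B1
  B0 → ∅
  B1 → {B1}
  B2 → {B4,B5}
  B3 → {B4}
  B4 → {B5,B7}
  B5 → {B1,B7}
  B6 → ∅
  B7 → ∅
  B8 → ∅

φ for c: defs {B0,B1,B5,B6,B7,B8}
  DF⁺ = {B1,B7}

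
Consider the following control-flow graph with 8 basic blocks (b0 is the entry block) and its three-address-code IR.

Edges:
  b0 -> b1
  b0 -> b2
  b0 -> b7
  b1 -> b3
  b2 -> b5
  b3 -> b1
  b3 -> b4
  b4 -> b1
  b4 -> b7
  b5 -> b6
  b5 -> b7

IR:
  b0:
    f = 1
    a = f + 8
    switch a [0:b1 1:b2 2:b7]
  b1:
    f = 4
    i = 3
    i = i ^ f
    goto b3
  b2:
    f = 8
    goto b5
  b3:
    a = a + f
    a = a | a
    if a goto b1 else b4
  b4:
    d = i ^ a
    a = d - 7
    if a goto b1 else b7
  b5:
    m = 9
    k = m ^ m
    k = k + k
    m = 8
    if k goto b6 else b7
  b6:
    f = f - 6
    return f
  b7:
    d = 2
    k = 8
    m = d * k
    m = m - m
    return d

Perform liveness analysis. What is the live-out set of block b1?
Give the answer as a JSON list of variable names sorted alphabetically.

Block summaries:
  b0: def={a,f} ue=∅
  b1: def={f,i} ue=∅
  b2: def={f} ue=∅
  b3: def={a} ue={a,f}
  b4: def={a,d} ue={a,i}
  b5: def={k,m} ue=∅
  b6: def={f} ue={f}
  b7: def={d,k,m} ue=∅

Liveness:
  b0 li=∅ lo={a}
  b1 li={a} lo={a,f,i}
  b2 li=∅ lo={f}
  b3 li={a,f,i} lo={a,i}
  b4 li={a,i} lo={a}
  b5 li={f} lo={f}
  b6 li={f} lo=∅
  b7 li=∅ lo=∅

live-out(b1) = ["a", "f", "i"]

Answer: ["a", "f", "i"]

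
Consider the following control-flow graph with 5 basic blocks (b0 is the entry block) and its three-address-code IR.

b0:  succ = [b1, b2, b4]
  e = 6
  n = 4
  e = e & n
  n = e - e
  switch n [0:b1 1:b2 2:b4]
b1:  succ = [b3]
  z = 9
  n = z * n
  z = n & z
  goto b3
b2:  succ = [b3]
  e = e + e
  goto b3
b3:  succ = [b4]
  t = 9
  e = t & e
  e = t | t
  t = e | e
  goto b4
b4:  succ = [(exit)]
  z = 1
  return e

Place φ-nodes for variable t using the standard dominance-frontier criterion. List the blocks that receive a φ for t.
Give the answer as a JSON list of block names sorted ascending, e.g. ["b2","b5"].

Answer: ["b4"]

Working:
idom tree: b1←b0 b2←b0 b3←b0 b4←b0
Join-block Dom:
  b3: preds {b1,b2}: {b0,b1} ∩ {b0,b2} = {b0}; idom=b0
  b4: preds {b0,b3}: {b0} ∩ {b0,b3} = {b0}; idom=b0

Frontier:
  join b3 pred b1: b1 stop@b0
  join b3 pred b2: b2 stop@b0
  join b4 pred b0: · stop@b0
  join b4 pred b3: b3 stop@b0
  DF(b0)=∅
  DF(b1)={b3}
  DF(b2)={b3}
  DF(b3)={b4}
  DF(b4)=∅

φ for t: defs {b3}
  DF⁺ = {b4}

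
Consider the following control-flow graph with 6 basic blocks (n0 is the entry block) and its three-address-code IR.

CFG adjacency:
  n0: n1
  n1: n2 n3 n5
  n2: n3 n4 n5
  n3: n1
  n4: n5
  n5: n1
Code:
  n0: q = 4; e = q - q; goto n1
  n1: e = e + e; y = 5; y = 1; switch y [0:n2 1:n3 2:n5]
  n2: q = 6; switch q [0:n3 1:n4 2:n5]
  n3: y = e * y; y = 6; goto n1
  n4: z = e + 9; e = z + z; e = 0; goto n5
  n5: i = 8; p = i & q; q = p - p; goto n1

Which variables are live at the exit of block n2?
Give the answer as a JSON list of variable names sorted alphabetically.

Answer: ["e", "q", "y"]

Working:
Block summaries:
  n0 def {e,q} use ∅
  n1 def {e,y} use {e}
  n2 def {q} use ∅
  n3 def {y} use {e,y}
  n4 def {e,z} use {e}
  n5 def {i,p,q} use {q}

Live sets:
  live n0: ∅→{e,q}
  live n1: {e,q}→{e,q,y}
  live n2: {e,y}→{e,q,y}
  live n3: {e,q,y}→{e,q}
  live n4: {e,q}→{e,q}
  live n5: {e,q}→{e,q}

live-out(n2) = ["e", "q", "y"]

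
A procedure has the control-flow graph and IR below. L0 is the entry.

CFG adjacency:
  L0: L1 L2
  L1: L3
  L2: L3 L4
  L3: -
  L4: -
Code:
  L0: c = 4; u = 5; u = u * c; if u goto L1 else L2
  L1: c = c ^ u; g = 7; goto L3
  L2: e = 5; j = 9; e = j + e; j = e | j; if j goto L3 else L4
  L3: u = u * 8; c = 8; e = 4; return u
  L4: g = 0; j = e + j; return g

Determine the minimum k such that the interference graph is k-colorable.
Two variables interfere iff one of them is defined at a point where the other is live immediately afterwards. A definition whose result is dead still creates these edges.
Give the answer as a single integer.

Answer: 4

Derivation:
def/use:
  L0 def {c,u} use ∅
  L1 def {c,g} use {c,u}
  L2 def {e,j} use ∅
  L3 def {c,e,u} use {u}
  L4 def {g,j} use {e,j}

Backward fixpoint:
  L0: in=∅ out={c,u}
  L1: in={c,u} out={u}
  L2: in={u} out={e,j,u}
  L3: in={u} out=∅
  L4: in={e,j} out=∅

Interfere edges:
  c — {u}
  e — {g,j,u}
  g — {e,j,u}
  j — {e,g,u}
  u — {c,e,g,j}

Colouring:
  clique {e,g,j,u} ⇒ need ≥ 4
  4-colouring: R0={u}  R1={c,e}  R2={g}  R3={j}
  χ = 4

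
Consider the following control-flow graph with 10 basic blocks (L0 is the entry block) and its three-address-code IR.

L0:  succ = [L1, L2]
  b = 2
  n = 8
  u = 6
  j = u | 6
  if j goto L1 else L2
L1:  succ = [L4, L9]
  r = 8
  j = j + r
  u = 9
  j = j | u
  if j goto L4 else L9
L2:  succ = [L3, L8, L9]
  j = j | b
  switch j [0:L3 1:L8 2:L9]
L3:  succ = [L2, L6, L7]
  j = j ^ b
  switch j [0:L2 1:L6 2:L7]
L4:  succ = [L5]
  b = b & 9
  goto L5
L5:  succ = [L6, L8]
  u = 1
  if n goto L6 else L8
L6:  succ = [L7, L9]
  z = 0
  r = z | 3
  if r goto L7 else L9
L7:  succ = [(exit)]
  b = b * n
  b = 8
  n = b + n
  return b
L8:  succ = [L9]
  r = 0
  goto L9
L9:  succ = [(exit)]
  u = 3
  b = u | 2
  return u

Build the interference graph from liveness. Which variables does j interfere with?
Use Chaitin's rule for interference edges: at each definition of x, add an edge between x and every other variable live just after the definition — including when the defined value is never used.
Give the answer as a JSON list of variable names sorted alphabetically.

Block summaries:
  L0 def {b,j,n,u} use ∅
  L1 def {j,r,u} use {j}
  L2 def {j} use {b,j}
  L3 def {j} use {b,j}
  L4 def {b} use {b}
  L5 def {u} use {n}
  L6 def {r,z} use ∅
  L7 def {b,n} use {b,n}
  L8 def {r} use ∅
  L9 def {b,u} use ∅

Live sets:
  live L0: ∅→{b,j,n}
  live L1: {b,j,n}→{b,n}
  live L2: {b,j,n}→{b,j,n}
  live L3: {b,j,n}→{b,j,n}
  live L4: {b,n}→{b,n}
  live L5: {b,n}→{b,n}
  live L6: {b,n}→{b,n}
  live L7: {b,n}→∅
  live L8: ∅→∅
  live L9: ∅→∅

Conflict graph:
  b: {j,n,r,u,z}
  j: {b,n,r,u}
  n: {b,j,r,u,z}
  r: {b,j,n}
  u: {b,j,n}
  z: {b,n}

N(j) = ["b", "n", "r", "u"]

Answer: ["b", "n", "r", "u"]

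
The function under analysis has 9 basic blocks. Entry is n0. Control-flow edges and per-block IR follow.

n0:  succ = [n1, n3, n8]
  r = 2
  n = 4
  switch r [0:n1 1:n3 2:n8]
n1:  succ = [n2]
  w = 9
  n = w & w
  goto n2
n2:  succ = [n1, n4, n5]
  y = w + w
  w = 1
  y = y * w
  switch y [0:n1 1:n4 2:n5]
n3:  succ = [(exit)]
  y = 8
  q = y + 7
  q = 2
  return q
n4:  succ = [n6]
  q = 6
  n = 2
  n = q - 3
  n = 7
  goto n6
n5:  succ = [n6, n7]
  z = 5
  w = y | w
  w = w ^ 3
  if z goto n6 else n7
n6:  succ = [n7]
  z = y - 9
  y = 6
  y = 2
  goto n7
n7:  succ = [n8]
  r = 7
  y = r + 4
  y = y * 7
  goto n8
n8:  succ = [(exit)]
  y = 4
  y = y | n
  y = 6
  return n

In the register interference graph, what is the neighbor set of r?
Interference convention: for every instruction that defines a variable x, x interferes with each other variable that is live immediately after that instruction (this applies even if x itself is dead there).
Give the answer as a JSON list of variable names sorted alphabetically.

Answer: ["n"]

Analysis:
Block summaries:
  n0: def={n,r} ue=∅
  n1: def={n,w} ue=∅
  n2: def={w,y} ue={w}
  n3: def={q,y} ue=∅
  n4: def={n,q} ue=∅
  n5: def={w,z} ue={w,y}
  n6: def={y,z} ue={y}
  n7: def={r,y} ue=∅
  n8: def={y} ue={n}

Liveness:
  live n0: ∅→{n}
  live n1: ∅→{n,w}
  live n2: {n,w}→{n,w,y}
  live n3: ∅→∅
  live n4: {y}→{n,y}
  live n5: {n,w,y}→{n,y}
  live n6: {n,y}→{n}
  live n7: {n}→{n}
  live n8: {n}→∅

Conflict graph:
  n↔{q,r,w,y,z}
  q↔{n,y}
  r↔{n}
  w↔{n,y,z}
  y↔{n,q,w,z}
  z↔{n,w,y}

N(r) = ["n"]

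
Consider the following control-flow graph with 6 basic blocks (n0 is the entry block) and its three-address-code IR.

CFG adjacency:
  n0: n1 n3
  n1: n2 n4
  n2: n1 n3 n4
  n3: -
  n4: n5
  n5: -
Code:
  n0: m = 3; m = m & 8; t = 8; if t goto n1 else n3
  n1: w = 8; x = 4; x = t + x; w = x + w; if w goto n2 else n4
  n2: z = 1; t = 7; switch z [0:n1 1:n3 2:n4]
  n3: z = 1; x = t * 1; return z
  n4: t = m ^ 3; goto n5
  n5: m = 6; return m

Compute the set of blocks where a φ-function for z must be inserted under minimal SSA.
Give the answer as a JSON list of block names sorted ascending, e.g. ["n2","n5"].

Answer: ["n1", "n3", "n4"]

Derivation:
idom tree: n1←n0 n2←n1 n3←n0 n4←n1 n5←n4
Dom∩ at merges:
  n1: preds {n0,n2}: {n0} ∩ {n0,n1,n2} = {n0}; idom=n0
  n3: preds {n0,n2}: {n0} ∩ {n0,n1,n2} = {n0}; idom=n0
  n4: preds {n1,n2}: {n0,n1} ∩ {n0,n1,n2} = {n0,n1}; idom=n1

DF walk-up:
  n1←n0: walk · to n0
  n1←n2: walk n2→n1 to n0
  n3←n0: walk · to n0
  n3←n2: walk n2→n1 to n0
  n4←n1: walk · to n1
  n4←n2: walk n2 to n1
  n0: DF=∅
  n1: DF={n1,n3}
  n2: DF={n1,n3,n4}
  n3: DF=∅
  n4: DF=∅
  n5: DF=∅

φ for z: defs {n2,n3}
  DF⁺ = {n1,n3,n4}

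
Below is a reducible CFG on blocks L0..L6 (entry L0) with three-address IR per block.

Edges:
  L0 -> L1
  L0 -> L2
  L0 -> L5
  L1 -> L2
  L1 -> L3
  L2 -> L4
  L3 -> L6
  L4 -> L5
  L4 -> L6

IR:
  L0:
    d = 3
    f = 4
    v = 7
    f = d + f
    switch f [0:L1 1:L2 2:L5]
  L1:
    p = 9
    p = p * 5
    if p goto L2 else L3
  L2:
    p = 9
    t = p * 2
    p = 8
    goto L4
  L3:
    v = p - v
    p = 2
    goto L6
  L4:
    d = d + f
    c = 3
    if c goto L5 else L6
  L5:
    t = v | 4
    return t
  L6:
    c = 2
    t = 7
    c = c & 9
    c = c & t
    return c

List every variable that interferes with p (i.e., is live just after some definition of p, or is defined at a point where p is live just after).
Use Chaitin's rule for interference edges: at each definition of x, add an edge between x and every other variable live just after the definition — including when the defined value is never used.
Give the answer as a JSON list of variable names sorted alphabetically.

Answer: ["d", "f", "v"]

Derivation:
Per-block:
  L0: def={d,f,v} ue=∅
  L1: def={p} ue=∅
  L2: def={p,t} ue=∅
  L3: def={p,v} ue={p,v}
  L4: def={c,d} ue={d,f}
  L5: def={t} ue={v}
  L6: def={c,t} ue=∅

Liveness:
  L0: in=∅ out={d,f,v}
  L1: in={d,f,v} out={d,f,p,v}
  L2: in={d,f,v} out={d,f,v}
  L3: in={p,v} out=∅
  L4: in={d,f,v} out={v}
  L5: in={v} out=∅
  L6: in=∅ out=∅

Interfere edges:
  c↔{t,v}
  d↔{f,p,t,v}
  f↔{d,p,t,v}
  p↔{d,f,v}
  t↔{c,d,f,v}
  v↔{c,d,f,p,t}

N(p) = ["d", "f", "v"]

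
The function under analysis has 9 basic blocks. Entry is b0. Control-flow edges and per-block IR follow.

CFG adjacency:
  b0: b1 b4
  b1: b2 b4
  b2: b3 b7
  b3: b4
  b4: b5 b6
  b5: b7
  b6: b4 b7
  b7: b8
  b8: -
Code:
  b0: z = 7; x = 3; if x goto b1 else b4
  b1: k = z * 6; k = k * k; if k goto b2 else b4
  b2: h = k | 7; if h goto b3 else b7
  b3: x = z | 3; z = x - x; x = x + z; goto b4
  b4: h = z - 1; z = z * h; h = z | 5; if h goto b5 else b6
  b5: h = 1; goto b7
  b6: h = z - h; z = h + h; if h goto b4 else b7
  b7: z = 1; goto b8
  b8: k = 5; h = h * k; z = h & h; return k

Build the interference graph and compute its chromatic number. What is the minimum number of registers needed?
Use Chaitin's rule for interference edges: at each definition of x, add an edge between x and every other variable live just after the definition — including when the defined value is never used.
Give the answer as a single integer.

Per-block:
  b0: {x,z} / ∅
  b1: {k} / {z}
  b2: {h} / {k}
  b3: {x,z} / {z}
  b4: {h,z} / {z}
  b5: {h} / ∅
  b6: {h,z} / {h,z}
  b7: {z} / ∅
  b8: {h,k,z} / {h}

Liveness:
  b0 li=∅ lo={z}
  b1 li={z} lo={k,z}
  b2 li={k,z} lo={h,z}
  b3 li={z} lo={z}
  b4 li={z} lo={h,z}
  b5 li=∅ lo={h}
  b6 li={h,z} lo={h,z}
  b7 li={h} lo={h}
  b8 li={h} lo=∅

Conflict graph:
  h↔{k,z}
  k↔{h,z}
  x↔{z}
  z↔{h,k,x}

Colouring:
  {h,k,z} pairwise interfere (3-clique) ⇒ χ ≥ 3
  assign h→r1 k→r2 x→r1 z→r0 — no edge inside a register ⇒ χ ≤ 3
  χ = 3

Answer: 3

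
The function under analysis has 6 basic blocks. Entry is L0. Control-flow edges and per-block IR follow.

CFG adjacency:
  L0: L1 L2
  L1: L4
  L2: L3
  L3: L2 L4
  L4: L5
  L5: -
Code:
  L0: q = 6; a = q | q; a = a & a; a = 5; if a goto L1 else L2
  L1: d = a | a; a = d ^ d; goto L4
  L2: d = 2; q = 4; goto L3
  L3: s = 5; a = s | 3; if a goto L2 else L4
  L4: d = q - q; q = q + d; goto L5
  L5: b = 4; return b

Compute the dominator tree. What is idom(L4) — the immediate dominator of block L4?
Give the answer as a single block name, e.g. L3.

Answer: L0

Derivation:
idom tree: L1←L0 L2←L0 L3←L2 L4←L0 L5←L4
Dom∩ at merges:
  L2: preds {L0,L3}: {L0} ∩ {L0,L2,L3} = {L0}; idom=L0
  L4: preds {L1,L3}: {L0,L1} ∩ {L0,L2,L3} = {L0}; idom=L0

idom(L4) = L0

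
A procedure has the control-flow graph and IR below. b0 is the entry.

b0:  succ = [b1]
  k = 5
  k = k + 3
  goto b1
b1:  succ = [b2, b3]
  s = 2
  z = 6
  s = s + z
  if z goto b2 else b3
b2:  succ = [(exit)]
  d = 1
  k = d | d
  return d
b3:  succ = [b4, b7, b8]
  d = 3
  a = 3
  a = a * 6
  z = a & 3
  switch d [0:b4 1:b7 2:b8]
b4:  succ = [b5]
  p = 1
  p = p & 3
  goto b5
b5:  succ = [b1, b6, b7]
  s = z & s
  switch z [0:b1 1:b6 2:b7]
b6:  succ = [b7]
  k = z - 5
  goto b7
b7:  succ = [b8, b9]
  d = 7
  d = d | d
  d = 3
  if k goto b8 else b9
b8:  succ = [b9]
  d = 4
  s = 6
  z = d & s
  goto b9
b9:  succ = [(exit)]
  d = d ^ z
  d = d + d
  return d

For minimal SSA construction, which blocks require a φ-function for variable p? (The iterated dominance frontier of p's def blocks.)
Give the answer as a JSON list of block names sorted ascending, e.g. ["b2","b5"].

Answer: ["b1", "b7", "b8", "b9"]

Working:
idom tree: b1←b0 b2←b1 b3←b1 b4←b3 b5←b4 b6←b5 b7←b3 b8←b3 b9←b3
Join-block Dom:
  b1: preds {b0,b5}: {b0} ∩ {b0,b1,b3,b4,b5} = {b0}; idom=b0
  b7: preds {b3,b5,b6}: {b0,b1,b3} ∩ {b0,b1,b3,b4,b5} ∩ {b0,b1,b3,b4,b5,b6} = {b0,b1,b3}; idom=b3
  b8: preds {b3,b7}: {b0,b1,b3} ∩ {b0,b1,b3,b7} = {b0,b1,b3}; idom=b3
  b9: preds {b7,b8}: {b0,b1,b3,b7} ∩ {b0,b1,b3,b8} = {b0,b1,b3}; idom=b3

DF derivation:
  b1←b0: walk · to b0
  b1←b5: walk b5→b4→b3→b1 to b0
  b7←b3: walk · to b3
  b7←b5: walk b5→b4 to b3
  b7←b6: walk b6→b5→b4 to b3
  b8←b3: walk · to b3
  b8←b7: walk b7 to b3
  b9←b7: walk b7 to b3
  b9←b8: walk b8 to b3
  DF(b0)=∅
  DF(b1)={b1}
  DF(b2)=∅
  DF(b3)={b1}
  DF(b4)={b1,b7}
  DF(b5)={b1,b7}
  DF(b6)={b7}
  DF(b7)={b8,b9}
  DF(b8)={b9}
  DF(b9)=∅

φ for p: defs {b4}
  DF⁺ = {b1,b7,b8,b9}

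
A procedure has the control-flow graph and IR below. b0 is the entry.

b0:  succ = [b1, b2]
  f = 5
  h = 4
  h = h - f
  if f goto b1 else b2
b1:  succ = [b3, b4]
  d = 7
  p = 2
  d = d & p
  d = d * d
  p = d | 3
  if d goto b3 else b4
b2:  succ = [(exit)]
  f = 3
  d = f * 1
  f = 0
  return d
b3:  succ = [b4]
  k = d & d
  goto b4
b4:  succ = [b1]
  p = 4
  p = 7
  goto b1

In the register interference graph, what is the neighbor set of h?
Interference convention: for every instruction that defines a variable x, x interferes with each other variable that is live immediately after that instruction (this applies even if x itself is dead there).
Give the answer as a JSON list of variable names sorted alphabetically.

def/use:
  b0 def {f,h} use ∅
  b1 def {d,p} use ∅
  b2 def {d,f} use ∅
  b3 def {k} use {d}
  b4 def {p} use ∅

Backward fixpoint:
  b0: in=∅ out=∅
  b1: in=∅ out={d}
  b2: in=∅ out=∅
  b3: in={d} out=∅
  b4: in=∅ out=∅

Conflict graph:
  d: {f,p}
  f: {d,h}
  h: {f}
  k: ∅
  p: {d}

N(h) = ["f"]

Answer: ["f"]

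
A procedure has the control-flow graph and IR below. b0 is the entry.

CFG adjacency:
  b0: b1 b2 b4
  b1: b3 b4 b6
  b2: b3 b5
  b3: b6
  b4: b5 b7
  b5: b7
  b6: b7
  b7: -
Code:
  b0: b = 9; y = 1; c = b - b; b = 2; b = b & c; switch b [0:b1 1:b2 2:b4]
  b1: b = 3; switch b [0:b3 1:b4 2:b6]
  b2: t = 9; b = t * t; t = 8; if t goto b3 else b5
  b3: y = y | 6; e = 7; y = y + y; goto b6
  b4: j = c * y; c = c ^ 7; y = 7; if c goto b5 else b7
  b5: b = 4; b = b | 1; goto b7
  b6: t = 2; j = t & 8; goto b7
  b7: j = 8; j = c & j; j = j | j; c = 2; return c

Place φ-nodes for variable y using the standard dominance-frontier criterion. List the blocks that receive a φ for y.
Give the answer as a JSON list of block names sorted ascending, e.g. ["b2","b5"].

idom tree: b1←b0 b2←b0 b3←b0 b4←b0 b5←b0 b6←b0 b7←b0
Join-block Dom:
  b3: preds {b1,b2}: {b0,b1} ∩ {b0,b2} = {b0}; idom=b0
  b4: preds {b0,b1}: {b0} ∩ {b0,b1} = {b0}; idom=b0
  b5: preds {b2,b4}: {b0,b2} ∩ {b0,b4} = {b0}; idom=b0
  b6: preds {b1,b3}: {b0,b1} ∩ {b0,b3} = {b0}; idom=b0
  b7: preds {b4,b5,b6}: {b0,b4} ∩ {b0,b5} ∩ {b0,b6} = {b0}; idom=b0

DF walk-up:
  join b3 pred b1: b1 stop@b0
  join b3 pred b2: b2 stop@b0
  join b4 pred b0: · stop@b0
  join b4 pred b1: b1 stop@b0
  join b5 pred b2: b2 stop@b0
  join b5 pred b4: b4 stop@b0
  join b6 pred b1: b1 stop@b0
  join b6 pred b3: b3 stop@b0
  join b7 pred b4: b4 stop@b0
  join b7 pred b5: b5 stop@b0
  join b7 pred b6: b6 stop@b0
  b0 → ∅
  b1 → {b3,b4,b6}
  b2 → {b3,b5}
  b3 → {b6}
  b4 → {b5,b7}
  b5 → {b7}
  b6 → {b7}
  b7 → ∅

φ for y: defs {b0,b3,b4}
  DF⁺ = {b5,b6,b7}

Answer: ["b5", "b6", "b7"]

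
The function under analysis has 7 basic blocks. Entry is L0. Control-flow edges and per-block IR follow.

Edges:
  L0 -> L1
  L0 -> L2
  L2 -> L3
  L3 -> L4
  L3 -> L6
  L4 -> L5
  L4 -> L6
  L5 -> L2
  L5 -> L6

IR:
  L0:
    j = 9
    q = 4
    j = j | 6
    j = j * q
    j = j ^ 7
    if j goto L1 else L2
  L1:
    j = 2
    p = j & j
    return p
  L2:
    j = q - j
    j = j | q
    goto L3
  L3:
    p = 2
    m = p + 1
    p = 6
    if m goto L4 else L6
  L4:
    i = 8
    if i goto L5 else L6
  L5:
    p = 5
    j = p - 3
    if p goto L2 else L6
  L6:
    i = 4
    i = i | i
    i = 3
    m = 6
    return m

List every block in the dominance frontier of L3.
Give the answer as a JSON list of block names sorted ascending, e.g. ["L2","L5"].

idom tree: L1←L0 L2←L0 L3←L2 L4←L3 L5←L4 L6←L3
Dom∩ at merges:
  L2: preds {L0,L5}: {L0} ∩ {L0,L2,L3,L4,L5} = {L0}; idom=L0
  L6: preds {L3,L4,L5}: {L0,L2,L3} ∩ {L0,L2,L3,L4} ∩ {L0,L2,L3,L4,L5} = {L0,L2,L3}; idom=L3

Frontier:
  L2←L0: walk · to L0
  L2←L5: walk L5→L4→L3→L2 to L0
  L6←L3: walk · to L3
  L6←L4: walk L4 to L3
  L6←L5: walk L5→L4 to L3
  DF(L0)=∅
  DF(L1)=∅
  DF(L2)={L2}
  DF(L3)={L2}
  DF(L4)={L2,L6}
  DF(L5)={L2,L6}
  DF(L6)=∅

DF(L3) = ["L2"]

Answer: ["L2"]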